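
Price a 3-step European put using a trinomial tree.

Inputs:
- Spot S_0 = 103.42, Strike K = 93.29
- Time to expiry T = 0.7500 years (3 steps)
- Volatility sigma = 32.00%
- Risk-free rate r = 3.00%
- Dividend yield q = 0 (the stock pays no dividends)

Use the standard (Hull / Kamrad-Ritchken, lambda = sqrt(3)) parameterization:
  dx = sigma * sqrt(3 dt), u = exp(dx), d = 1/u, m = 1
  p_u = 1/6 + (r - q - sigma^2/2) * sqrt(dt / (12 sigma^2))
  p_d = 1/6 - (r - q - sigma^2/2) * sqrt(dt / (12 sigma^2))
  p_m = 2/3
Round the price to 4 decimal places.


dt = T/N = 0.250000; dx = sigma*sqrt(3*dt) = 0.277128
u = exp(dx) = 1.319335; d = 1/u = 0.757957
p_u = 0.157104, p_m = 0.666667, p_d = 0.176229
Discount per step: exp(-r*dt) = 0.992528
Stock lattice S(k, j) with j the centered position index:
  k=0: S(0,+0) = 103.4200
  k=1: S(1,-1) = 78.3880; S(1,+0) = 103.4200; S(1,+1) = 136.4457
  k=2: S(2,-2) = 59.4147; S(2,-1) = 78.3880; S(2,+0) = 103.4200; S(2,+1) = 136.4457; S(2,+2) = 180.0176
  k=3: S(3,-3) = 45.0338; S(3,-2) = 59.4147; S(3,-1) = 78.3880; S(3,+0) = 103.4200; S(3,+1) = 136.4457; S(3,+2) = 180.0176; S(3,+3) = 237.5036
Terminal payoffs V(N, j) = max(K - S_T, 0):
  V(3,-3) = 48.256170; V(3,-2) = 33.875274; V(3,-1) = 14.902048; V(3,+0) = 0.000000; V(3,+1) = 0.000000; V(3,+2) = 0.000000; V(3,+3) = 0.000000
Backward induction: V(k, j) = exp(-r*dt) * [p_u * V(k+1, j+1) + p_m * V(k+1, j) + p_d * V(k+1, j-1)]
  V(2,-2) = exp(-r*dt) * [p_u*14.902048 + p_m*33.875274 + p_d*48.256170] = 33.179052
  V(2,-1) = exp(-r*dt) * [p_u*0.000000 + p_m*14.902048 + p_d*33.875274] = 15.785668
  V(2,+0) = exp(-r*dt) * [p_u*0.000000 + p_m*0.000000 + p_d*14.902048] = 2.606551
  V(2,+1) = exp(-r*dt) * [p_u*0.000000 + p_m*0.000000 + p_d*0.000000] = 0.000000
  V(2,+2) = exp(-r*dt) * [p_u*0.000000 + p_m*0.000000 + p_d*0.000000] = 0.000000
  V(1,-1) = exp(-r*dt) * [p_u*2.606551 + p_m*15.785668 + p_d*33.179052] = 16.655009
  V(1,+0) = exp(-r*dt) * [p_u*0.000000 + p_m*2.606551 + p_d*15.785668] = 4.485823
  V(1,+1) = exp(-r*dt) * [p_u*0.000000 + p_m*0.000000 + p_d*2.606551] = 0.455918
  V(0,+0) = exp(-r*dt) * [p_u*0.455918 + p_m*4.485823 + p_d*16.655009] = 5.952460

Answer: Price = V(0,0) = 5.9525


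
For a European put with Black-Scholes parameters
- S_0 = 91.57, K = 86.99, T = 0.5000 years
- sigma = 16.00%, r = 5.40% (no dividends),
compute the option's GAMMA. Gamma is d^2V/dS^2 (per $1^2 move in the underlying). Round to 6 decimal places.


Answer: Gamma = 0.029095

Derivation:
d1 = 0.7487424447; d2 = 0.6356053597
phi(d1) = 0.3014213505; exp(-qT) = 1.0000000000; exp(-rT) = 0.9733612415
Gamma = exp(-qT) * phi(d1) / (S * sigma * sqrt(T)) = 1.0000000000 * 0.3014213505 / (91.5700 * 0.1600 * 0.7071067812) = 0.029095


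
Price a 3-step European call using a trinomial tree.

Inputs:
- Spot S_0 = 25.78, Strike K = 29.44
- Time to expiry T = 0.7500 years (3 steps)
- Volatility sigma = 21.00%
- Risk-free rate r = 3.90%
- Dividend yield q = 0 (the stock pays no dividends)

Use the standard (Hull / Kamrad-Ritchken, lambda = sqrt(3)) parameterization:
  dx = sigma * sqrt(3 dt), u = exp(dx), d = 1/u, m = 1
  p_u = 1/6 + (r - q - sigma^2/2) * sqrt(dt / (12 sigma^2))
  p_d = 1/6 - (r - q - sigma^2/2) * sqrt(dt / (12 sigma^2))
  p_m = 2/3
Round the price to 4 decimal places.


dt = T/N = 0.250000; dx = sigma*sqrt(3*dt) = 0.181865
u = exp(dx) = 1.199453; d = 1/u = 0.833714
p_u = 0.178317, p_m = 0.666667, p_d = 0.155017
Discount per step: exp(-r*dt) = 0.990297
Stock lattice S(k, j) with j the centered position index:
  k=0: S(0,+0) = 25.7800
  k=1: S(1,-1) = 21.4931; S(1,+0) = 25.7800; S(1,+1) = 30.9219
  k=2: S(2,-2) = 17.9191; S(2,-1) = 21.4931; S(2,+0) = 25.7800; S(2,+1) = 30.9219; S(2,+2) = 37.0893
  k=3: S(3,-3) = 14.9394; S(3,-2) = 17.9191; S(3,-1) = 21.4931; S(3,+0) = 25.7800; S(3,+1) = 30.9219; S(3,+2) = 37.0893; S(3,+3) = 44.4869
Terminal payoffs V(N, j) = max(S_T - K, 0):
  V(3,-3) = 0.000000; V(3,-2) = 0.000000; V(3,-1) = 0.000000; V(3,+0) = 0.000000; V(3,+1) = 1.481890; V(3,+2) = 7.649343; V(3,+3) = 15.046911
Backward induction: V(k, j) = exp(-r*dt) * [p_u * V(k+1, j+1) + p_m * V(k+1, j) + p_d * V(k+1, j-1)]
  V(2,-2) = exp(-r*dt) * [p_u*0.000000 + p_m*0.000000 + p_d*0.000000] = 0.000000
  V(2,-1) = exp(-r*dt) * [p_u*0.000000 + p_m*0.000000 + p_d*0.000000] = 0.000000
  V(2,+0) = exp(-r*dt) * [p_u*1.481890 + p_m*0.000000 + p_d*0.000000] = 0.261682
  V(2,+1) = exp(-r*dt) * [p_u*7.649343 + p_m*1.481890 + p_d*0.000000] = 2.329113
  V(2,+2) = exp(-r*dt) * [p_u*15.046911 + p_m*7.649343 + p_d*1.481890] = 7.934654
  V(1,-1) = exp(-r*dt) * [p_u*0.261682 + p_m*0.000000 + p_d*0.000000] = 0.046210
  V(1,+0) = exp(-r*dt) * [p_u*2.329113 + p_m*0.261682 + p_d*0.000000] = 0.584052
  V(1,+1) = exp(-r*dt) * [p_u*7.934654 + p_m*2.329113 + p_d*0.261682] = 2.979001
  V(0,+0) = exp(-r*dt) * [p_u*2.979001 + p_m*0.584052 + p_d*0.046210] = 0.918736

Answer: Price = V(0,0) = 0.9187


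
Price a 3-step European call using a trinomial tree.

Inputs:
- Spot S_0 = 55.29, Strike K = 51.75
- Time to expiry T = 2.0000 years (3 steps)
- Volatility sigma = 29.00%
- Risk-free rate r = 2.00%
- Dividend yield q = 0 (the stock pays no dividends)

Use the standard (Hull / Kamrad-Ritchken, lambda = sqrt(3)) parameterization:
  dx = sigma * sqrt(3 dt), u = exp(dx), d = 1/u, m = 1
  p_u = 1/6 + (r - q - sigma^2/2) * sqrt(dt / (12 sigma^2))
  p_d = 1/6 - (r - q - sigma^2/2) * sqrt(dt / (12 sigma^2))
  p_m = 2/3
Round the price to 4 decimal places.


dt = T/N = 0.666667; dx = sigma*sqrt(3*dt) = 0.410122
u = exp(dx) = 1.507002; d = 1/u = 0.663569
p_u = 0.148745, p_m = 0.666667, p_d = 0.184588
Discount per step: exp(-r*dt) = 0.986755
Stock lattice S(k, j) with j the centered position index:
  k=0: S(0,+0) = 55.2900
  k=1: S(1,-1) = 36.6887; S(1,+0) = 55.2900; S(1,+1) = 83.3221
  k=2: S(2,-2) = 24.3455; S(2,-1) = 36.6887; S(2,+0) = 55.2900; S(2,+1) = 83.3221; S(2,+2) = 125.5666
  k=3: S(3,-3) = 16.1549; S(3,-2) = 24.3455; S(3,-1) = 36.6887; S(3,+0) = 55.2900; S(3,+1) = 83.3221; S(3,+2) = 125.5666; S(3,+3) = 189.2290
Terminal payoffs V(N, j) = max(S_T - K, 0):
  V(3,-3) = 0.000000; V(3,-2) = 0.000000; V(3,-1) = 0.000000; V(3,+0) = 3.540000; V(3,+1) = 31.572114; V(3,+2) = 73.816554; V(3,+3) = 137.478988
Backward induction: V(k, j) = exp(-r*dt) * [p_u * V(k+1, j+1) + p_m * V(k+1, j) + p_d * V(k+1, j-1)]
  V(2,-2) = exp(-r*dt) * [p_u*0.000000 + p_m*0.000000 + p_d*0.000000] = 0.000000
  V(2,-1) = exp(-r*dt) * [p_u*3.540000 + p_m*0.000000 + p_d*0.000000] = 0.519584
  V(2,+0) = exp(-r*dt) * [p_u*31.572114 + p_m*3.540000 + p_d*0.000000] = 6.962741
  V(2,+1) = exp(-r*dt) * [p_u*73.816554 + p_m*31.572114 + p_d*3.540000] = 32.248515
  V(2,+2) = exp(-r*dt) * [p_u*137.478988 + p_m*73.816554 + p_d*31.572114] = 74.488380
  V(1,-1) = exp(-r*dt) * [p_u*6.962741 + p_m*0.519584 + p_d*0.000000] = 1.363758
  V(1,+0) = exp(-r*dt) * [p_u*32.248515 + p_m*6.962741 + p_d*0.519584] = 9.408264
  V(1,+1) = exp(-r*dt) * [p_u*74.488380 + p_m*32.248515 + p_d*6.962741] = 33.415512
  V(0,+0) = exp(-r*dt) * [p_u*33.415512 + p_m*9.408264 + p_d*1.363758] = 11.342065

Answer: Price = V(0,0) = 11.3421


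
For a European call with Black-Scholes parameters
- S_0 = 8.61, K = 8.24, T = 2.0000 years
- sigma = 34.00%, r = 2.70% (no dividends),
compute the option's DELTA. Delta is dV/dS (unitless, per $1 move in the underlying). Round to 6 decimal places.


Answer: Delta = 0.671504

Derivation:
d1 = 0.4440713245; d2 = -0.0367612867
phi(d1) = 0.3614837450; exp(-qT) = 1.0000000000; exp(-rT) = 0.9474321065
N(d1) = 0.6715044911
Delta = exp(-qT) * N(d1) = 1.0000000000 * 0.6715044911 = 0.671504


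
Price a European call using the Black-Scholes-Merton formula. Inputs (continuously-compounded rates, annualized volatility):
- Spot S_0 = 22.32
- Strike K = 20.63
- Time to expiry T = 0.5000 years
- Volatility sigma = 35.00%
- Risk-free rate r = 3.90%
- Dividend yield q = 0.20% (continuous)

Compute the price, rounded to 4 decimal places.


Answer: Price = 3.2858

Derivation:
d1 = (ln(S/K) + (r - q + 0.5*sigma^2) * T) / (sigma * sqrt(T)) = 0.51663973
d2 = d1 - sigma * sqrt(T) = 0.26915236
exp(-rT) = 0.98068890; exp(-qT) = 0.99900050
C = S_0 * exp(-qT) * N(d1) - K * exp(-rT) * N(d2)
N(d1) = 0.69729616; N(d2) = 0.60609378
C = 22.3200 * 0.99900050 * 0.69729616 - 20.6300 * 0.98068890 * 0.60609378 = 3.2858


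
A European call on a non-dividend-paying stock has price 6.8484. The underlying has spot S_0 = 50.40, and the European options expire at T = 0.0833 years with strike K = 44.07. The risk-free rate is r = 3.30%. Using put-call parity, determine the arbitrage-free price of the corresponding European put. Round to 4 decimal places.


Answer: Put price = 0.3974

Derivation:
Put-call parity: C - P = S_0 * exp(-qT) - K * exp(-rT).
S_0 * exp(-qT) = 50.4000 * 1.00000000 = 50.40000000
K * exp(-rT) = 44.0700 * 0.99725487 = 43.94902233
P = C - S*exp(-qT) + K*exp(-rT)
P = 6.8484 - 50.40000000 + 43.94902233 = 0.3974


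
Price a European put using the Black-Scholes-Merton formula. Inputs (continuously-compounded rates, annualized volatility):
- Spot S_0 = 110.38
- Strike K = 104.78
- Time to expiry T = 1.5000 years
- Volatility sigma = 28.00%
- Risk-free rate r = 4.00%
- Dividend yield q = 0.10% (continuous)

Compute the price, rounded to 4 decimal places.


Answer: Price = 9.1759

Derivation:
d1 = (ln(S/K) + (r - q + 0.5*sigma^2) * T) / (sigma * sqrt(T)) = 0.49388141
d2 = d1 - sigma * sqrt(T) = 0.15095285
exp(-rT) = 0.94176453; exp(-qT) = 0.99850112
P = K * exp(-rT) * N(-d2) - S_0 * exp(-qT) * N(-d1)
N(-d1) = 0.31069497; N(-d2) = 0.44000645
P = 104.7800 * 0.94176453 * 0.44000645 - 110.3800 * 0.99850112 * 0.31069497 = 9.1759


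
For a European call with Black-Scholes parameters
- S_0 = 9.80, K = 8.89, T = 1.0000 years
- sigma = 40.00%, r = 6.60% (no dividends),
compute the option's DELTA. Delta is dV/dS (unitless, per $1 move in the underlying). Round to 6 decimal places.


Answer: Delta = 0.728618

Derivation:
d1 = 0.6086383404; d2 = 0.2086383404
phi(d1) = 0.3314895982; exp(-qT) = 1.0000000000; exp(-rT) = 0.9361308643
N(d1) = 0.7286179073
Delta = exp(-qT) * N(d1) = 1.0000000000 * 0.7286179073 = 0.728618


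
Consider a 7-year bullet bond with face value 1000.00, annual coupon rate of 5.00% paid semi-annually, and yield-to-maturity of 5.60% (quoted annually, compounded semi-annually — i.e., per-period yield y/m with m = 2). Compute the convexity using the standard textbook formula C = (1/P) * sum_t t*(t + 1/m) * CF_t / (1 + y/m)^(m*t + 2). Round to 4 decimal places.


Answer: Convexity = 40.0645

Derivation:
Coupon per period c = face * coupon_rate / m = 25.000000
Periods per year m = 2; per-period yield y/m = 0.028000
Number of cashflows N = 14
Cashflows (t years, CF_t, discount factor 1/(1+y/m)^(m*t), PV):
  t = 0.5000: CF_t = 25.000000, DF = 0.972763, PV = 24.319066
  t = 1.0000: CF_t = 25.000000, DF = 0.946267, PV = 23.656679
  t = 1.5000: CF_t = 25.000000, DF = 0.920493, PV = 23.012334
  t = 2.0000: CF_t = 25.000000, DF = 0.895422, PV = 22.385539
  t = 2.5000: CF_t = 25.000000, DF = 0.871033, PV = 21.775816
  t = 3.0000: CF_t = 25.000000, DF = 0.847308, PV = 21.182700
  t = 3.5000: CF_t = 25.000000, DF = 0.824230, PV = 20.605740
  t = 4.0000: CF_t = 25.000000, DF = 0.801780, PV = 20.044494
  t = 4.5000: CF_t = 25.000000, DF = 0.779941, PV = 19.498535
  t = 5.0000: CF_t = 25.000000, DF = 0.758698, PV = 18.967446
  t = 5.5000: CF_t = 25.000000, DF = 0.738033, PV = 18.450823
  t = 6.0000: CF_t = 25.000000, DF = 0.717931, PV = 17.948272
  t = 6.5000: CF_t = 25.000000, DF = 0.698376, PV = 17.459408
  t = 7.0000: CF_t = 1025.000000, DF = 0.679354, PV = 696.338264
Price P = sum_t PV_t = 965.645115
Convexity numerator sum_t t*(t + 1/m) * CF_t / (1+y/m)^(m*t + 2):
  t = 0.5000: term = 11.506167
  t = 1.0000: term = 33.578308
  t = 1.5000: term = 65.327448
  t = 2.0000: term = 105.913501
  t = 2.5000: term = 154.543047
  t = 3.0000: term = 210.467184
  t = 3.5000: term = 272.979486
  t = 4.0000: term = 341.414033
  t = 4.5000: term = 415.143522
  t = 5.0000: term = 493.577469
  t = 5.5000: term = 576.160470
  t = 6.0000: term = 662.370543
  t = 6.5000: term = 751.717543
  t = 7.0000: term = 34593.406823
Convexity = (1/P) * sum = 38688.105543 / 965.645115 = 40.064517


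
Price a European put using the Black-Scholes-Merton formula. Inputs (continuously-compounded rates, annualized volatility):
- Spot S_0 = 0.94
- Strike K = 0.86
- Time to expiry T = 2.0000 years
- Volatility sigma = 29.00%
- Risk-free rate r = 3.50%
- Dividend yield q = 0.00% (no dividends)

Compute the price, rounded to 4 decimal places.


d1 = (ln(S/K) + (r - q + 0.5*sigma^2) * T) / (sigma * sqrt(T)) = 0.59262250
d2 = d1 - sigma * sqrt(T) = 0.18250057
exp(-rT) = 0.93239382; exp(-qT) = 1.00000000
P = K * exp(-rT) * N(-d2) - S_0 * exp(-qT) * N(-d1)
N(-d1) = 0.27671691; N(-d2) = 0.42759495
P = 0.8600 * 0.93239382 * 0.42759495 - 0.9400 * 1.00000000 * 0.27671691 = 0.0828

Answer: Price = 0.0828


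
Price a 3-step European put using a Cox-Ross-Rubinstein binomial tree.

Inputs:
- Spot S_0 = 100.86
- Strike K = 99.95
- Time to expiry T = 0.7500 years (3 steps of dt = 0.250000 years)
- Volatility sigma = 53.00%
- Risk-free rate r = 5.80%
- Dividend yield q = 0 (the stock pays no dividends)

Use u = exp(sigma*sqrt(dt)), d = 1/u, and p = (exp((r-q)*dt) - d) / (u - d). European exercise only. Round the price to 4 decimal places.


dt = T/N = 0.250000
u = exp(sigma*sqrt(dt)) = 1.303431; d = 1/u = 0.767206
p = (exp((r-q)*dt) - d) / (u - d) = 0.461373
Discount per step: exp(-r*dt) = 0.985605
Stock lattice S(k, i) with i counting down-moves:
  k=0: S(0,0) = 100.8600
  k=1: S(1,0) = 131.4640; S(1,1) = 77.3804
  k=2: S(2,0) = 171.3543; S(2,1) = 100.8600; S(2,2) = 59.3667
  k=3: S(3,0) = 223.3485; S(3,1) = 131.4640; S(3,2) = 77.3804; S(3,3) = 45.5465
Terminal payoffs V(N, i) = max(K - S_T, 0):
  V(3,0) = 0.000000; V(3,1) = 0.000000; V(3,2) = 22.569608; V(3,3) = 54.403517
Backward induction: V(k, i) = exp(-r*dt) * [p * V(k+1, i) + (1-p) * V(k+1, i+1)].
  V(2,0) = exp(-r*dt) * [p*0.000000 + (1-p)*0.000000] = 0.000000
  V(2,1) = exp(-r*dt) * [p*0.000000 + (1-p)*22.569608] = 11.981604
  V(2,2) = exp(-r*dt) * [p*22.569608 + (1-p)*54.403517] = 39.144484
  V(1,0) = exp(-r*dt) * [p*0.000000 + (1-p)*11.981604] = 6.360715
  V(1,1) = exp(-r*dt) * [p*11.981604 + (1-p)*39.144484] = 26.229174
  V(0,0) = exp(-r*dt) * [p*6.360715 + (1-p)*26.229174] = 16.816786

Answer: Price = V(0,0) = 16.8168


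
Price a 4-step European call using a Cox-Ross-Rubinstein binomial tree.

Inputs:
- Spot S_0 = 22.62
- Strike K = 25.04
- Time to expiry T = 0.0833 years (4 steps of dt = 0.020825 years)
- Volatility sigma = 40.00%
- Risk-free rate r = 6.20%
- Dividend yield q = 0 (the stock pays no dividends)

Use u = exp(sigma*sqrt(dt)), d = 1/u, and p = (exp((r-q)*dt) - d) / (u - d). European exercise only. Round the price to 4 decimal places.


dt = T/N = 0.020825
u = exp(sigma*sqrt(dt)) = 1.059422; d = 1/u = 0.943911
p = (exp((r-q)*dt) - d) / (u - d) = 0.496758
Discount per step: exp(-r*dt) = 0.998710
Stock lattice S(k, i) with i counting down-moves:
  k=0: S(0,0) = 22.6200
  k=1: S(1,0) = 23.9641; S(1,1) = 21.3513
  k=2: S(2,0) = 25.3881; S(2,1) = 22.6200; S(2,2) = 20.1537
  k=3: S(3,0) = 26.8967; S(3,1) = 23.9641; S(3,2) = 21.3513; S(3,3) = 19.0233
  k=4: S(4,0) = 28.4950; S(4,1) = 25.3881; S(4,2) = 22.6200; S(4,3) = 20.1537; S(4,4) = 17.9563
Terminal payoffs V(N, i) = max(S_T - K, 0):
  V(4,0) = 3.454993; V(4,1) = 0.348122; V(4,2) = 0.000000; V(4,3) = 0.000000; V(4,4) = 0.000000
Backward induction: V(k, i) = exp(-r*dt) * [p * V(k+1, i) + (1-p) * V(k+1, i+1)].
  V(3,0) = exp(-r*dt) * [p*3.454993 + (1-p)*0.348122] = 1.889045
  V(3,1) = exp(-r*dt) * [p*0.348122 + (1-p)*0.000000] = 0.172709
  V(3,2) = exp(-r*dt) * [p*0.000000 + (1-p)*0.000000] = 0.000000
  V(3,3) = exp(-r*dt) * [p*0.000000 + (1-p)*0.000000] = 0.000000
  V(2,0) = exp(-r*dt) * [p*1.889045 + (1-p)*0.172709] = 1.023990
  V(2,1) = exp(-r*dt) * [p*0.172709 + (1-p)*0.000000] = 0.085684
  V(2,2) = exp(-r*dt) * [p*0.000000 + (1-p)*0.000000] = 0.000000
  V(1,0) = exp(-r*dt) * [p*1.023990 + (1-p)*0.085684] = 0.551083
  V(1,1) = exp(-r*dt) * [p*0.085684 + (1-p)*0.000000] = 0.042509
  V(0,0) = exp(-r*dt) * [p*0.551083 + (1-p)*0.042509] = 0.294767

Answer: Price = V(0,0) = 0.2948


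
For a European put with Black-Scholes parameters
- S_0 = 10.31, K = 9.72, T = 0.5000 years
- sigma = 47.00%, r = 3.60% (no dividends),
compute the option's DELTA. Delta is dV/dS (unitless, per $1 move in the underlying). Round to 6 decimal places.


Answer: Delta = -0.345446

Derivation:
d1 = 0.3976457999; d2 = 0.0653056127
phi(d1) = 0.3686160748; exp(-qT) = 1.0000000000; exp(-rT) = 0.9821610324
N(-d1) = 0.3454456475
Delta = -exp(-qT) * N(-d1) = -1.0000000000 * 0.3454456475 = -0.345446


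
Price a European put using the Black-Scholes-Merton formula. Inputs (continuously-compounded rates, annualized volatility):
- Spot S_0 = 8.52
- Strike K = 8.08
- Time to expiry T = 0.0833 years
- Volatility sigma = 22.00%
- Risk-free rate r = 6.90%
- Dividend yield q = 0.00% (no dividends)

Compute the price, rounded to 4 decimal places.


d1 = (ln(S/K) + (r - q + 0.5*sigma^2) * T) / (sigma * sqrt(T)) = 0.95735470
d2 = d1 - sigma * sqrt(T) = 0.89385888
exp(-rT) = 0.99426879; exp(-qT) = 1.00000000
P = K * exp(-rT) * N(-d2) - S_0 * exp(-qT) * N(-d1)
N(-d1) = 0.16919413; N(-d2) = 0.18569870
P = 8.0800 * 0.99426879 * 0.18569870 - 8.5200 * 1.00000000 * 0.16919413 = 0.0503

Answer: Price = 0.0503


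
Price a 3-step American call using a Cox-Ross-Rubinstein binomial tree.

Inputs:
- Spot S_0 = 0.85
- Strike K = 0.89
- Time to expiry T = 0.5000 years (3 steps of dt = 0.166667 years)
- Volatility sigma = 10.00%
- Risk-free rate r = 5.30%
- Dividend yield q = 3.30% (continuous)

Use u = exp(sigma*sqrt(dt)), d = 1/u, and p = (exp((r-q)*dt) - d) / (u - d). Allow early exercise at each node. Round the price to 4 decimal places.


dt = T/N = 0.166667
u = exp(sigma*sqrt(dt)) = 1.041670; d = 1/u = 0.959997
p = (exp((r-q)*dt) - d) / (u - d) = 0.530677
Discount per step: exp(-r*dt) = 0.991206
Stock lattice S(k, i) with i counting down-moves:
  k=0: S(0,0) = 0.8500
  k=1: S(1,0) = 0.8854; S(1,1) = 0.8160
  k=2: S(2,0) = 0.9223; S(2,1) = 0.8500; S(2,2) = 0.7834
  k=3: S(3,0) = 0.9607; S(3,1) = 0.8854; S(3,2) = 0.8160; S(3,3) = 0.7520
Terminal payoffs V(N, i) = max(S_T - K, 0):
  V(3,0) = 0.070747; V(3,1) = 0.000000; V(3,2) = 0.000000; V(3,3) = 0.000000
Backward induction: V(k, i) = exp(-r*dt) * [p * V(k+1, i) + (1-p) * V(k+1, i+1)]; then take max(V_cont, immediate exercise) for American.
  V(2,0) = exp(-r*dt) * [p*0.070747 + (1-p)*0.000000] = 0.037213; exercise = 0.032314; V(2,0) = max -> 0.037213
  V(2,1) = exp(-r*dt) * [p*0.000000 + (1-p)*0.000000] = 0.000000; exercise = 0.000000; V(2,1) = max -> 0.000000
  V(2,2) = exp(-r*dt) * [p*0.000000 + (1-p)*0.000000] = 0.000000; exercise = 0.000000; V(2,2) = max -> 0.000000
  V(1,0) = exp(-r*dt) * [p*0.037213 + (1-p)*0.000000] = 0.019575; exercise = 0.000000; V(1,0) = max -> 0.019575
  V(1,1) = exp(-r*dt) * [p*0.000000 + (1-p)*0.000000] = 0.000000; exercise = 0.000000; V(1,1) = max -> 0.000000
  V(0,0) = exp(-r*dt) * [p*0.019575 + (1-p)*0.000000] = 0.010296; exercise = 0.000000; V(0,0) = max -> 0.010296

Answer: Price = V(0,0) = 0.0103


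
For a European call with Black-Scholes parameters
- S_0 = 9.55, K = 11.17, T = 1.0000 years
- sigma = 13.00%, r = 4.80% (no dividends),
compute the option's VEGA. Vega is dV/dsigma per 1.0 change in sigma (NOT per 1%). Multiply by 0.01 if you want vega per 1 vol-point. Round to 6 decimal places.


d1 = -0.7710804507; d2 = -0.9010804507
phi(d1) = 0.2963479335; exp(-qT) = 1.0000000000; exp(-rT) = 0.9531337871
Vega = S * exp(-qT) * phi(d1) * sqrt(T) = 9.5500 * 1.0000000000 * 0.2963479335 * 1.0000000000 = 2.830123

Answer: Vega = 2.830123


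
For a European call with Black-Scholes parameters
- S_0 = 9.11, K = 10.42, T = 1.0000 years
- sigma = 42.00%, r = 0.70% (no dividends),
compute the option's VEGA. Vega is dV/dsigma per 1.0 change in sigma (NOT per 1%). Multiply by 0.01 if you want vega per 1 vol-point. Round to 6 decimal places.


d1 = -0.0932245835; d2 = -0.5132245835
phi(d1) = 0.3972124731; exp(-qT) = 1.0000000000; exp(-rT) = 0.9930244429
Vega = S * exp(-qT) * phi(d1) * sqrt(T) = 9.1100 * 1.0000000000 * 0.3972124731 * 1.0000000000 = 3.618606

Answer: Vega = 3.618606


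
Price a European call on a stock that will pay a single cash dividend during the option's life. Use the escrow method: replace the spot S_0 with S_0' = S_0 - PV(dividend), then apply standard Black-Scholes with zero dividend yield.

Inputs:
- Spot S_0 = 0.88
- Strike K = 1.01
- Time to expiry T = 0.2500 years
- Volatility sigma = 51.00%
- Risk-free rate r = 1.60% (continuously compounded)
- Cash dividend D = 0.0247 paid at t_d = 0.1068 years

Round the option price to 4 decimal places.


PV(D) = D * exp(-r * t_d) = 0.0247 * 0.99829266 = 0.02465783
S_0' = S_0 - PV(D) = 0.8800 - 0.02465783 = 0.85534217
d1 = (ln(S_0'/K) + (r + sigma^2/2)*T) / (sigma*sqrt(T)) = -0.50859420
d2 = d1 - sigma*sqrt(T) = -0.76359420
exp(-rT) = 0.99600799
N(d1) = 0.30551835; N(d2) = 0.22255455
C = S_0' * N(d1) - K * exp(-rT) * N(d2) = 0.85534217 * 0.30551835 - 1.0100 * 0.99600799 * 0.22255455 = 0.0374

Answer: Price = 0.0374


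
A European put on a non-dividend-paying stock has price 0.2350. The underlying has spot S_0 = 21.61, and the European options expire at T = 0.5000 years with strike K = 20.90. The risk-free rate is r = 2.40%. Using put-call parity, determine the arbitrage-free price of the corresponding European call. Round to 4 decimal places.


Answer: Call price = 1.1943

Derivation:
Put-call parity: C - P = S_0 * exp(-qT) - K * exp(-rT).
S_0 * exp(-qT) = 21.6100 * 1.00000000 = 21.61000000
K * exp(-rT) = 20.9000 * 0.98807171 = 20.65069880
C = P + S*exp(-qT) - K*exp(-rT)
C = 0.2350 + 21.61000000 - 20.65069880 = 1.1943


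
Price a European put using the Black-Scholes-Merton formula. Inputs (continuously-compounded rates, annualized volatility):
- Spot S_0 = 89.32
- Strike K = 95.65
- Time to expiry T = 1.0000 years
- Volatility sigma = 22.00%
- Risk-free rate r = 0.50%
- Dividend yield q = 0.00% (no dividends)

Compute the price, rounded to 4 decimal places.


Answer: Price = 11.3389

Derivation:
d1 = (ln(S/K) + (r - q + 0.5*sigma^2) * T) / (sigma * sqrt(T)) = -0.17850122
d2 = d1 - sigma * sqrt(T) = -0.39850122
exp(-rT) = 0.99501248; exp(-qT) = 1.00000000
P = K * exp(-rT) * N(-d2) - S_0 * exp(-qT) * N(-d1)
N(-d1) = 0.57083532; N(-d2) = 0.65486962
P = 95.6500 * 0.99501248 * 0.65486962 - 89.3200 * 1.00000000 * 0.57083532 = 11.3389


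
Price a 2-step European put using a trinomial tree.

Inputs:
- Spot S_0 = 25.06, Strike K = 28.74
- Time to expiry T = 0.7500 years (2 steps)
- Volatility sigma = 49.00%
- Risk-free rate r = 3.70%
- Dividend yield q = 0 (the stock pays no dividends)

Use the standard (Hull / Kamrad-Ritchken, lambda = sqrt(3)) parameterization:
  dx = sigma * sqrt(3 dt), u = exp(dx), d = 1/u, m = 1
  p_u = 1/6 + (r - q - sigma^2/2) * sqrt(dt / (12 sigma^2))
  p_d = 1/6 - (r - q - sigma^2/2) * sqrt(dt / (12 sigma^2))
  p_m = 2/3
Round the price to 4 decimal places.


Answer: Price = V(0,0) = 6.0591

Derivation:
dt = T/N = 0.375000; dx = sigma*sqrt(3*dt) = 0.519723
u = exp(dx) = 1.681563; d = 1/u = 0.594685
p_u = 0.136705, p_m = 0.666667, p_d = 0.196629
Discount per step: exp(-r*dt) = 0.986221
Stock lattice S(k, j) with j the centered position index:
  k=0: S(0,+0) = 25.0600
  k=1: S(1,-1) = 14.9028; S(1,+0) = 25.0600; S(1,+1) = 42.1400
  k=2: S(2,-2) = 8.8625; S(2,-1) = 14.9028; S(2,+0) = 25.0600; S(2,+1) = 42.1400; S(2,+2) = 70.8610
Terminal payoffs V(N, j) = max(K - S_T, 0):
  V(2,-2) = 19.877526; V(2,-1) = 13.837195; V(2,+0) = 3.680000; V(2,+1) = 0.000000; V(2,+2) = 0.000000
Backward induction: V(k, j) = exp(-r*dt) * [p_u * V(k+1, j+1) + p_m * V(k+1, j) + p_d * V(k+1, j-1)]
  V(1,-1) = exp(-r*dt) * [p_u*3.680000 + p_m*13.837195 + p_d*19.877526] = 13.448461
  V(1,+0) = exp(-r*dt) * [p_u*0.000000 + p_m*3.680000 + p_d*13.837195] = 5.102825
  V(1,+1) = exp(-r*dt) * [p_u*0.000000 + p_m*0.000000 + p_d*3.680000] = 0.713622
  V(0,+0) = exp(-r*dt) * [p_u*0.713622 + p_m*5.102825 + p_d*13.448461] = 6.059133


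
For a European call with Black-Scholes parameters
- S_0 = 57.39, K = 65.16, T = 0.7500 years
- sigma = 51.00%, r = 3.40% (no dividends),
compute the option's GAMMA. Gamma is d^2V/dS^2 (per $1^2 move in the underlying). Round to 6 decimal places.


Answer: Gamma = 0.015738

Derivation:
d1 = -0.0089165786; d2 = -0.4505895345
phi(d1) = 0.3989264217; exp(-qT) = 1.0000000000; exp(-rT) = 0.9748223790
Gamma = exp(-qT) * phi(d1) / (S * sigma * sqrt(T)) = 1.0000000000 * 0.3989264217 / (57.3900 * 0.5100 * 0.8660254038) = 0.015738


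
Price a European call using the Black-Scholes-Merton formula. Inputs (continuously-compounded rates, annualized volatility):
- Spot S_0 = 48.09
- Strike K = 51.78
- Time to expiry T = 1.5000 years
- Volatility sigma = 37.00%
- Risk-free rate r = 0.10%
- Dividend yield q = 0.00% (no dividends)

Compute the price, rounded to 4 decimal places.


Answer: Price = 7.2496

Derivation:
d1 = (ln(S/K) + (r - q + 0.5*sigma^2) * T) / (sigma * sqrt(T)) = 0.06674370
d2 = d1 - sigma * sqrt(T) = -0.38641190
exp(-rT) = 0.99850112; exp(-qT) = 1.00000000
C = S_0 * exp(-qT) * N(d1) - K * exp(-rT) * N(d2)
N(d1) = 0.52660713; N(d2) = 0.34959582
C = 48.0900 * 1.00000000 * 0.52660713 - 51.7800 * 0.99850112 * 0.34959582 = 7.2496


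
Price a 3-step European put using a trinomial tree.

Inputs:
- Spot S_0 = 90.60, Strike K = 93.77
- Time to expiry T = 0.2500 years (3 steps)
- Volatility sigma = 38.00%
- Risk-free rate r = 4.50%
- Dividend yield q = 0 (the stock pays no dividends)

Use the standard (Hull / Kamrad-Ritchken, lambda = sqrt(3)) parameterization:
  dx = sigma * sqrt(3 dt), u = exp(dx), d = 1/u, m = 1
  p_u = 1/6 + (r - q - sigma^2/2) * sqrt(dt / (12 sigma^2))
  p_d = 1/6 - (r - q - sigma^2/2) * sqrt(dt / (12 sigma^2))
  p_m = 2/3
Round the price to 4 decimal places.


dt = T/N = 0.083333; dx = sigma*sqrt(3*dt) = 0.190000
u = exp(dx) = 1.209250; d = 1/u = 0.826959
p_u = 0.160702, p_m = 0.666667, p_d = 0.172632
Discount per step: exp(-r*dt) = 0.996257
Stock lattice S(k, j) with j the centered position index:
  k=0: S(0,+0) = 90.6000
  k=1: S(1,-1) = 74.9225; S(1,+0) = 90.6000; S(1,+1) = 109.5580
  k=2: S(2,-2) = 61.9578; S(2,-1) = 74.9225; S(2,+0) = 90.6000; S(2,+1) = 109.5580; S(2,+2) = 132.4830
  k=3: S(3,-3) = 51.2366; S(3,-2) = 61.9578; S(3,-1) = 74.9225; S(3,+0) = 90.6000; S(3,+1) = 109.5580; S(3,+2) = 132.4830; S(3,+3) = 160.2050
Terminal payoffs V(N, j) = max(K - S_T, 0):
  V(3,-3) = 42.533395; V(3,-2) = 31.812156; V(3,-1) = 18.847502; V(3,+0) = 3.170000; V(3,+1) = 0.000000; V(3,+2) = 0.000000; V(3,+3) = 0.000000
Backward induction: V(k, j) = exp(-r*dt) * [p_u * V(k+1, j+1) + p_m * V(k+1, j) + p_d * V(k+1, j-1)]
  V(2,-2) = exp(-r*dt) * [p_u*18.847502 + p_m*31.812156 + p_d*42.533395] = 31.461337
  V(2,-1) = exp(-r*dt) * [p_u*3.170000 + p_m*18.847502 + p_d*31.812156] = 18.496716
  V(2,+0) = exp(-r*dt) * [p_u*0.000000 + p_m*3.170000 + p_d*18.847502] = 5.346919
  V(2,+1) = exp(-r*dt) * [p_u*0.000000 + p_m*0.000000 + p_d*3.170000] = 0.545194
  V(2,+2) = exp(-r*dt) * [p_u*0.000000 + p_m*0.000000 + p_d*0.000000] = 0.000000
  V(1,-1) = exp(-r*dt) * [p_u*5.346919 + p_m*18.496716 + p_d*31.461337] = 18.551923
  V(1,+0) = exp(-r*dt) * [p_u*0.545194 + p_m*5.346919 + p_d*18.496716] = 6.819722
  V(1,+1) = exp(-r*dt) * [p_u*0.000000 + p_m*0.545194 + p_d*5.346919] = 1.281694
  V(0,+0) = exp(-r*dt) * [p_u*1.281694 + p_m*6.819722 + p_d*18.551923] = 7.925324

Answer: Price = V(0,0) = 7.9253


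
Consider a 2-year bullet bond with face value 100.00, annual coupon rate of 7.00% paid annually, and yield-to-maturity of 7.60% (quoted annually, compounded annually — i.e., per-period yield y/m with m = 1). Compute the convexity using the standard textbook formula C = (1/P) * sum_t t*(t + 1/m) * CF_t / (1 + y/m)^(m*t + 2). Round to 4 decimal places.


Answer: Convexity = 4.9551

Derivation:
Coupon per period c = face * coupon_rate / m = 7.000000
Periods per year m = 1; per-period yield y/m = 0.076000
Number of cashflows N = 2
Cashflows (t years, CF_t, discount factor 1/(1+y/m)^(m*t), PV):
  t = 1.0000: CF_t = 7.000000, DF = 0.929368, PV = 6.505576
  t = 2.0000: CF_t = 107.000000, DF = 0.863725, PV = 92.418568
Price P = sum_t PV_t = 98.924144
Convexity numerator sum_t t*(t + 1/m) * CF_t / (1+y/m)^(m*t + 2):
  t = 1.0000: term = 11.238057
  t = 2.0000: term = 478.945330
Convexity = (1/P) * sum = 490.183387 / 98.924144 = 4.955144


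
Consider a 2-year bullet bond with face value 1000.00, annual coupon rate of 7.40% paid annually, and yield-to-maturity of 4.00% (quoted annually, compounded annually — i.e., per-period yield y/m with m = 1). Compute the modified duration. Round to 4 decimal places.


Coupon per period c = face * coupon_rate / m = 74.000000
Periods per year m = 1; per-period yield y/m = 0.040000
Number of cashflows N = 2
Cashflows (t years, CF_t, discount factor 1/(1+y/m)^(m*t), PV):
  t = 1.0000: CF_t = 74.000000, DF = 0.961538, PV = 71.153846
  t = 2.0000: CF_t = 1074.000000, DF = 0.924556, PV = 992.973373
Price P = sum_t PV_t = 1064.127219
First compute Macaulay numerator sum_t t * PV_t:
  t * PV_t at t = 1.0000: 71.153846
  t * PV_t at t = 2.0000: 1985.946746
Macaulay duration D = 2057.100592 / 1064.127219 = 1.933134
Modified duration = D / (1 + y/m) = 1.933134 / (1 + 0.040000) = 1.858783

Answer: Modified duration = 1.8588


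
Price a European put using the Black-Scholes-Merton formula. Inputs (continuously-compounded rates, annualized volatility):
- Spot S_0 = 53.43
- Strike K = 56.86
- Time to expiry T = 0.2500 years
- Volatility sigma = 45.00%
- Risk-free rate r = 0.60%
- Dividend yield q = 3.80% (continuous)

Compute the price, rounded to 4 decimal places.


d1 = (ln(S/K) + (r - q + 0.5*sigma^2) * T) / (sigma * sqrt(T)) = -0.19958765
d2 = d1 - sigma * sqrt(T) = -0.42458765
exp(-rT) = 0.99850112; exp(-qT) = 0.99054498
P = K * exp(-rT) * N(-d2) - S_0 * exp(-qT) * N(-d1)
N(-d1) = 0.57909845; N(-d2) = 0.66443135
P = 56.8600 * 0.99850112 * 0.66443135 - 53.4300 * 0.99054498 * 0.57909845 = 7.0743

Answer: Price = 7.0743


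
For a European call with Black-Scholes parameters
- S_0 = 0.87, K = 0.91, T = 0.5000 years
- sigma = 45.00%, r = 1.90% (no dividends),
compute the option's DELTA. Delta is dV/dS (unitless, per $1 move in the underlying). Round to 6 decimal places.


d1 = 0.0476860624; d2 = -0.2705119891
phi(d1) = 0.3984889487; exp(-qT) = 1.0000000000; exp(-rT) = 0.9905449824
N(d1) = 0.5190167790
Delta = exp(-qT) * N(d1) = 1.0000000000 * 0.5190167790 = 0.519017

Answer: Delta = 0.519017


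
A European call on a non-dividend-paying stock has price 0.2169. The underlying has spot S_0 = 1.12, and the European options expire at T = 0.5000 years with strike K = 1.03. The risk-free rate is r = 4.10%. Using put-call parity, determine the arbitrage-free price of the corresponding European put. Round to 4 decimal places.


Put-call parity: C - P = S_0 * exp(-qT) - K * exp(-rT).
S_0 * exp(-qT) = 1.1200 * 1.00000000 = 1.12000000
K * exp(-rT) = 1.0300 * 0.97970870 = 1.00909996
P = C - S*exp(-qT) + K*exp(-rT)
P = 0.2169 - 1.12000000 + 1.00909996 = 0.1060

Answer: Put price = 0.1060


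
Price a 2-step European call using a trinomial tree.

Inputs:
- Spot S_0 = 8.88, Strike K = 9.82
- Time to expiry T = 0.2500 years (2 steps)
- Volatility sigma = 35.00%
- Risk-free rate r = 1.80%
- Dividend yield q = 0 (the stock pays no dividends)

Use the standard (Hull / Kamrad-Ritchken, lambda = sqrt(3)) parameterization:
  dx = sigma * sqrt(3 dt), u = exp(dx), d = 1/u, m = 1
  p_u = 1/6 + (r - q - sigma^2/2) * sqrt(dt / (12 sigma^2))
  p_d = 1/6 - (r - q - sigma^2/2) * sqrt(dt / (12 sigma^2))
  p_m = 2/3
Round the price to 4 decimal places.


dt = T/N = 0.125000; dx = sigma*sqrt(3*dt) = 0.214330
u = exp(dx) = 1.239032; d = 1/u = 0.807082
p_u = 0.154055, p_m = 0.666667, p_d = 0.179279
Discount per step: exp(-r*dt) = 0.997753
Stock lattice S(k, j) with j the centered position index:
  k=0: S(0,+0) = 8.8800
  k=1: S(1,-1) = 7.1669; S(1,+0) = 8.8800; S(1,+1) = 11.0026
  k=2: S(2,-2) = 5.7843; S(2,-1) = 7.1669; S(2,+0) = 8.8800; S(2,+1) = 11.0026; S(2,+2) = 13.6326
Terminal payoffs V(N, j) = max(S_T - K, 0):
  V(2,-2) = 0.000000; V(2,-1) = 0.000000; V(2,+0) = 0.000000; V(2,+1) = 1.182603; V(2,+2) = 3.812577
Backward induction: V(k, j) = exp(-r*dt) * [p_u * V(k+1, j+1) + p_m * V(k+1, j) + p_d * V(k+1, j-1)]
  V(1,-1) = exp(-r*dt) * [p_u*0.000000 + p_m*0.000000 + p_d*0.000000] = 0.000000
  V(1,+0) = exp(-r*dt) * [p_u*1.182603 + p_m*0.000000 + p_d*0.000000] = 0.181776
  V(1,+1) = exp(-r*dt) * [p_u*3.812577 + p_m*1.182603 + p_d*0.000000] = 1.372656
  V(0,+0) = exp(-r*dt) * [p_u*1.372656 + p_m*0.181776 + p_d*0.000000] = 0.331901

Answer: Price = V(0,0) = 0.3319


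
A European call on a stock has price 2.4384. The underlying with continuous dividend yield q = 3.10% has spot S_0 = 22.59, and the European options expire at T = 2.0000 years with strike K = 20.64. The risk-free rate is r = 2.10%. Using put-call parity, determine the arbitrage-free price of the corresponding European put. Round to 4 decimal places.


Put-call parity: C - P = S_0 * exp(-qT) - K * exp(-rT).
S_0 * exp(-qT) = 22.5900 * 0.93988289 = 21.23195441
K * exp(-rT) = 20.6400 * 0.95886978 = 19.79107227
P = C - S*exp(-qT) + K*exp(-rT)
P = 2.4384 - 21.23195441 + 19.79107227 = 0.9975

Answer: Put price = 0.9975


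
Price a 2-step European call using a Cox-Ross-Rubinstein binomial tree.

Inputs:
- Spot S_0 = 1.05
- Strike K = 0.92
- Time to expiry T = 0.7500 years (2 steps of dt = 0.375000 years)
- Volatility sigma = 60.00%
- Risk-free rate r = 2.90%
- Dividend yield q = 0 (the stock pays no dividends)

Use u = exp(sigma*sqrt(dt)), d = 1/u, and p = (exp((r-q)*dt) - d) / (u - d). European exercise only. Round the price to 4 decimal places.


dt = T/N = 0.375000
u = exp(sigma*sqrt(dt)) = 1.444009; d = 1/u = 0.692516
p = (exp((r-q)*dt) - d) / (u - d) = 0.423714
Discount per step: exp(-r*dt) = 0.989184
Stock lattice S(k, i) with i counting down-moves:
  k=0: S(0,0) = 1.0500
  k=1: S(1,0) = 1.5162; S(1,1) = 0.7271
  k=2: S(2,0) = 2.1894; S(2,1) = 1.0500; S(2,2) = 0.5036
Terminal payoffs V(N, i) = max(S_T - K, 0):
  V(2,0) = 1.269421; V(2,1) = 0.130000; V(2,2) = 0.000000
Backward induction: V(k, i) = exp(-r*dt) * [p * V(k+1, i) + (1-p) * V(k+1, i+1)].
  V(1,0) = exp(-r*dt) * [p*1.269421 + (1-p)*0.130000] = 0.606161
  V(1,1) = exp(-r*dt) * [p*0.130000 + (1-p)*0.000000] = 0.054487
  V(0,0) = exp(-r*dt) * [p*0.606161 + (1-p)*0.054487] = 0.285121

Answer: Price = V(0,0) = 0.2851


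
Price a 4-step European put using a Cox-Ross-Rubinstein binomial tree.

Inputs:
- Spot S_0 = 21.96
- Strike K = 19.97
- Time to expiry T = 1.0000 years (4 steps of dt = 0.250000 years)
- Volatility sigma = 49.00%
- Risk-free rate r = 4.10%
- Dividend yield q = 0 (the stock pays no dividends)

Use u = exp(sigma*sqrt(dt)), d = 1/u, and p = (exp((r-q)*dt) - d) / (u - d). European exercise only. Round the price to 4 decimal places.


dt = T/N = 0.250000
u = exp(sigma*sqrt(dt)) = 1.277621; d = 1/u = 0.782705
p = (exp((r-q)*dt) - d) / (u - d) = 0.459872
Discount per step: exp(-r*dt) = 0.989802
Stock lattice S(k, i) with i counting down-moves:
  k=0: S(0,0) = 21.9600
  k=1: S(1,0) = 28.0566; S(1,1) = 17.1882
  k=2: S(2,0) = 35.8457; S(2,1) = 21.9600; S(2,2) = 13.4533
  k=3: S(3,0) = 45.7972; S(3,1) = 28.0566; S(3,2) = 17.1882; S(3,3) = 10.5299
  k=4: S(4,0) = 58.5115; S(4,1) = 35.8457; S(4,2) = 21.9600; S(4,3) = 13.4533; S(4,4) = 8.2418
Terminal payoffs V(N, i) = max(K - S_T, 0):
  V(4,0) = 0.000000; V(4,1) = 0.000000; V(4,2) = 0.000000; V(4,3) = 6.516724; V(4,4) = 11.728168
Backward induction: V(k, i) = exp(-r*dt) * [p * V(k+1, i) + (1-p) * V(k+1, i+1)].
  V(3,0) = exp(-r*dt) * [p*0.000000 + (1-p)*0.000000] = 0.000000
  V(3,1) = exp(-r*dt) * [p*0.000000 + (1-p)*0.000000] = 0.000000
  V(3,2) = exp(-r*dt) * [p*0.000000 + (1-p)*6.516724] = 3.483973
  V(3,3) = exp(-r*dt) * [p*6.516724 + (1-p)*11.728168] = 9.236413
  V(2,0) = exp(-r*dt) * [p*0.000000 + (1-p)*0.000000] = 0.000000
  V(2,1) = exp(-r*dt) * [p*0.000000 + (1-p)*3.483973] = 1.862603
  V(2,2) = exp(-r*dt) * [p*3.483973 + (1-p)*9.236413] = 6.523816
  V(1,0) = exp(-r*dt) * [p*0.000000 + (1-p)*1.862603] = 0.995786
  V(1,1) = exp(-r*dt) * [p*1.862603 + (1-p)*6.523816] = 4.335588
  V(0,0) = exp(-r*dt) * [p*0.995786 + (1-p)*4.335588] = 2.771157

Answer: Price = V(0,0) = 2.7712


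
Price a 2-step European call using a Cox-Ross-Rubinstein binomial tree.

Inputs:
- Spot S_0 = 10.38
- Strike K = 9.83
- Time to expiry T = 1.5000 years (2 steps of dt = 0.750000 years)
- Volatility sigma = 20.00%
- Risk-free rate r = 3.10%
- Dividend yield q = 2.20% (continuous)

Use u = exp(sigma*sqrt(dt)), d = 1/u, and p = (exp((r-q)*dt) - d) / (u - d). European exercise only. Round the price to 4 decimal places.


dt = T/N = 0.750000
u = exp(sigma*sqrt(dt)) = 1.189110; d = 1/u = 0.840965
p = (exp((r-q)*dt) - d) / (u - d) = 0.476261
Discount per step: exp(-r*dt) = 0.977018
Stock lattice S(k, i) with i counting down-moves:
  k=0: S(0,0) = 10.3800
  k=1: S(1,0) = 12.3430; S(1,1) = 8.7292
  k=2: S(2,0) = 14.6771; S(2,1) = 10.3800; S(2,2) = 7.3410
Terminal payoffs V(N, i) = max(S_T - K, 0):
  V(2,0) = 4.847138; V(2,1) = 0.550000; V(2,2) = 0.000000
Backward induction: V(k, i) = exp(-r*dt) * [p * V(k+1, i) + (1-p) * V(k+1, i+1)].
  V(1,0) = exp(-r*dt) * [p*4.847138 + (1-p)*0.550000] = 2.536884
  V(1,1) = exp(-r*dt) * [p*0.550000 + (1-p)*0.000000] = 0.255923
  V(0,0) = exp(-r*dt) * [p*2.536884 + (1-p)*0.255923] = 1.311408

Answer: Price = V(0,0) = 1.3114


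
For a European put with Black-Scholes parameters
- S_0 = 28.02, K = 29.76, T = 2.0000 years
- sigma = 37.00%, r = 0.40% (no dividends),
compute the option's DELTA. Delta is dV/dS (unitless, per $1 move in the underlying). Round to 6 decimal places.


Answer: Delta = -0.435739

Derivation:
d1 = 0.1617809307; d2 = -0.3614780874
phi(d1) = 0.3937555208; exp(-qT) = 1.0000000000; exp(-rT) = 0.9920319148
N(-d1) = 0.4357391852
Delta = -exp(-qT) * N(-d1) = -1.0000000000 * 0.4357391852 = -0.435739


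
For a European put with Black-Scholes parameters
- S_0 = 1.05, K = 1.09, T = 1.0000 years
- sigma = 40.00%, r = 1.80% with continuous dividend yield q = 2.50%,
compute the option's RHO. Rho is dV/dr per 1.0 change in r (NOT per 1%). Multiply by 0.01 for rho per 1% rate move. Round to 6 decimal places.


d1 = 0.0890311698; d2 = -0.3109688302
phi(d1) = 0.3973642917; exp(-qT) = 0.9753099120; exp(-rT) = 0.9821610324
N(-d2) = 0.6220878412
Rho = -K*T*exp(-rT)*N(-d2) = -1.0900 * 1.0000 * 0.9821610324 * 0.6220878412 = -0.665980

Answer: Rho = -0.665980


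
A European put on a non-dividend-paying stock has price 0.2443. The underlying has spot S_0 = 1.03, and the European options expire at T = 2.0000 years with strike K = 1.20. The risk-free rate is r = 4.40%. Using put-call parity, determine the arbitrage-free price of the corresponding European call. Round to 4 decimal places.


Answer: Call price = 0.1754

Derivation:
Put-call parity: C - P = S_0 * exp(-qT) - K * exp(-rT).
S_0 * exp(-qT) = 1.0300 * 1.00000000 = 1.03000000
K * exp(-rT) = 1.2000 * 0.91576088 = 1.09891305
C = P + S*exp(-qT) - K*exp(-rT)
C = 0.2443 + 1.03000000 - 1.09891305 = 0.1754


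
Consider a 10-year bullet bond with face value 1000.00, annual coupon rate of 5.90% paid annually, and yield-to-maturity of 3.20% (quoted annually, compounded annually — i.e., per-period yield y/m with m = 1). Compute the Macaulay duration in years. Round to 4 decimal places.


Answer: Macaulay duration = 8.0691 years

Derivation:
Coupon per period c = face * coupon_rate / m = 59.000000
Periods per year m = 1; per-period yield y/m = 0.032000
Number of cashflows N = 10
Cashflows (t years, CF_t, discount factor 1/(1+y/m)^(m*t), PV):
  t = 1.0000: CF_t = 59.000000, DF = 0.968992, PV = 57.170543
  t = 2.0000: CF_t = 59.000000, DF = 0.938946, PV = 55.397813
  t = 3.0000: CF_t = 59.000000, DF = 0.909831, PV = 53.680051
  t = 4.0000: CF_t = 59.000000, DF = 0.881620, PV = 52.015553
  t = 5.0000: CF_t = 59.000000, DF = 0.854283, PV = 50.402668
  t = 6.0000: CF_t = 59.000000, DF = 0.827793, PV = 48.839794
  t = 7.0000: CF_t = 59.000000, DF = 0.802125, PV = 47.325382
  t = 8.0000: CF_t = 59.000000, DF = 0.777253, PV = 45.857929
  t = 9.0000: CF_t = 59.000000, DF = 0.753152, PV = 44.435977
  t = 10.0000: CF_t = 1059.000000, DF = 0.729799, PV = 772.856720
Price P = sum_t PV_t = 1227.982430
Macaulay numerator sum_t t * PV_t:
  t * PV_t at t = 1.0000: 57.170543
  t * PV_t at t = 2.0000: 110.795625
  t * PV_t at t = 3.0000: 161.040153
  t * PV_t at t = 4.0000: 208.062213
  t * PV_t at t = 5.0000: 252.013340
  t * PV_t at t = 6.0000: 293.038767
  t * PV_t at t = 7.0000: 331.277676
  t * PV_t at t = 8.0000: 366.863428
  t * PV_t at t = 9.0000: 399.923795
  t * PV_t at t = 10.0000: 7728.567195
Macaulay duration D = (sum_t t * PV_t) / P = 9908.752735 / 1227.982430 = 8.069132
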